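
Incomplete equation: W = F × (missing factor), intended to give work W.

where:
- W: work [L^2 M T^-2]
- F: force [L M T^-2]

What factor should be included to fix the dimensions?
d (distance), dimensions [L]

W has dimensions [L^2 M T^-2] and F has dimensions [L M T^-2].
The missing factor must have dimensions [L^2 M T^-2] / [L M T^-2] = [L], i.e. distance (d).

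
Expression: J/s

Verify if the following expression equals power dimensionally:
Yes

The expression J/s has dimensions [L^2 M T^-3], which is exactly power [L^2 M T^-3].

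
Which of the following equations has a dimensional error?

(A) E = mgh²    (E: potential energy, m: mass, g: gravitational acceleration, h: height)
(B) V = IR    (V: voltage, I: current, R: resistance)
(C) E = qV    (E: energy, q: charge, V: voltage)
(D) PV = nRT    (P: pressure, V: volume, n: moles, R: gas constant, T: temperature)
(A) E = mgh²

The equation (A) E = mgh² is dimensionally incorrect.

LHS (E): [L^2 M T^-2]
RHS (mgh²): [L^3 M T^-2] ✗

The dimensions do not match. The other three equations balance.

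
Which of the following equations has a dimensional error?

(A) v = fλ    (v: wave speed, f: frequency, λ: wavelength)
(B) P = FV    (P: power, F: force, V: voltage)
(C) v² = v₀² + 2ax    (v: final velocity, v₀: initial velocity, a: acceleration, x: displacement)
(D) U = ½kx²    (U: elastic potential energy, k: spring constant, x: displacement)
(B) P = FV

The equation (B) P = FV is dimensionally incorrect.

LHS (P): [L^2 M T^-3]
RHS (FV): [I^-1 L^3 M^2 T^-5] ✗

The dimensions do not match. The other three equations balance.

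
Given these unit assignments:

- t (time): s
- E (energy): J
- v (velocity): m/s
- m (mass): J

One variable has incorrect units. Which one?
m

The variable m (mass) should have units kg, not J.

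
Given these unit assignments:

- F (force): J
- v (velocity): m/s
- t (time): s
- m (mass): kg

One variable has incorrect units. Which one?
F

The variable F (force) should have units N, not J.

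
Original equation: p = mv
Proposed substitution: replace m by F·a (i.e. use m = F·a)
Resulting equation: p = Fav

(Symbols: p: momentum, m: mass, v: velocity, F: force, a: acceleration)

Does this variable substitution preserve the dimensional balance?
No

[m] = [M] and [F·a] = [L^2 M T^-4]. These differ, so the substitution replaces a quantity by one of different dimensions and the result p = Fav has LHS [L M T^-1] vs RHS [L^3 M T^-5] — inconsistent.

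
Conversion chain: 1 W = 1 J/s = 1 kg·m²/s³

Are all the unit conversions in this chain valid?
The chain is correct (no errors).

Correct: Watt is Joule per second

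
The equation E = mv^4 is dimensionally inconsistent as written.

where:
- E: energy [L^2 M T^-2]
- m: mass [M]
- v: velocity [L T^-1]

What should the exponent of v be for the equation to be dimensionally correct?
The exponent of v should be 2: E = mv^2

The LHS E has dimensions [L^2 M T^-2]; v has dimensions [L T^-1].
As written, the RHS mv^4 (exponent 4 on v) has dimensions [L^4 M T^-4], which does not match.
With exponent 2, the RHS mv^2 has dimensions [L^2 M T^-2], matching the LHS.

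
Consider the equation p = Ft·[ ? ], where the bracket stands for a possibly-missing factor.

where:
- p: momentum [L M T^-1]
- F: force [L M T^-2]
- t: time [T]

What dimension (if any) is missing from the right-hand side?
Nothing is missing — the bracketed factor must be dimensionless.

p has dimensions [L M T^-1] and Ft already has dimensions [L M T^-1], so p = Ft is dimensionally complete.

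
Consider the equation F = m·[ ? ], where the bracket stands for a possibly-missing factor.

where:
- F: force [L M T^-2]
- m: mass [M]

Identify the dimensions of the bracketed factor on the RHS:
[L T^-2] — acceleration (e.g. a)

F has dimensions [L M T^-2]; m has dimensions [M].
The bracketed factor must supply [L M T^-2] / [M] = [L T^-2].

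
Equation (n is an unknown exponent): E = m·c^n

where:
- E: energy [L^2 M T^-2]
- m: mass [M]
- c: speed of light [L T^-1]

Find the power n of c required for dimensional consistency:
n = 2

E has dimensions [L^2 M T^-2]; c has dimensions [L T^-1].
The rest of the RHS has dimensions [M], so c^n must supply [L^2 T^-2].
With n = 2: m·c^2 has dimensions [L^2 M T^-2], matching the LHS ✓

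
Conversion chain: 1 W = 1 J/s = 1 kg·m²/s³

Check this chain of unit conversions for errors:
The chain is correct (no errors).

Correct: Watt is Joule per second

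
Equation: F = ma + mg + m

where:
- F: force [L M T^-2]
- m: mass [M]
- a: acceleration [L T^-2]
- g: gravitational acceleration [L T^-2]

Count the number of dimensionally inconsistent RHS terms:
1

LHS F: [L M T^-2]
- ma: [L M T^-2] ✓
- mg: [L M T^-2] ✓
- m: [M] ✗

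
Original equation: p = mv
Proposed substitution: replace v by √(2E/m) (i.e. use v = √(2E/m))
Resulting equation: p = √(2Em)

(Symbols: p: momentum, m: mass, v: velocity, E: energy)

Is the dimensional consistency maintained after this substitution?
Yes

[v] = [L T^-1] and [√(2E/m)] = [L T^-1]. These match, so the substitution replaces a quantity by one of the same dimensions and the result p = √(2Em) has LHS [L M T^-1] vs RHS [L M T^-1] — still consistent.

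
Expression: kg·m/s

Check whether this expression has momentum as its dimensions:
Yes

The expression kg·m/s has dimensions [L M T^-1], which is exactly momentum [L M T^-1].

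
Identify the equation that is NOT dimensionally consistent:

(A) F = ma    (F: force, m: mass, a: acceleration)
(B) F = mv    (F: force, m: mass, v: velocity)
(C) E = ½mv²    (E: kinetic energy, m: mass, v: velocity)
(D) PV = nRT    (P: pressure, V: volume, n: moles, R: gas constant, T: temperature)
(B) F = mv

The equation (B) F = mv is dimensionally incorrect.

LHS (F): [L M T^-2]
RHS (mv): [L M T^-1] ✗

The dimensions do not match. The other three equations balance.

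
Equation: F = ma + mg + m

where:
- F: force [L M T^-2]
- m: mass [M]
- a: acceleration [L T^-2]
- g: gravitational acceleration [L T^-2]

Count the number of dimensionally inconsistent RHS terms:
1

LHS F: [L M T^-2]
- ma: [L M T^-2] ✓
- mg: [L M T^-2] ✓
- m: [M] ✗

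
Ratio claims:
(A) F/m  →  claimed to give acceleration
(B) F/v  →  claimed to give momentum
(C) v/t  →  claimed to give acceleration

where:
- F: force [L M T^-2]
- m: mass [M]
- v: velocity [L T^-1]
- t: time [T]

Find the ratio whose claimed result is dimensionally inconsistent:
(B) F/v does not give momentum

(A) F/m: [L T^-2] = acceleration [L T^-2] ✓
(B) F/v: [M T^-1] ≠ momentum [L M T^-1] ✗
(C) v/t: [L T^-2] = acceleration [L T^-2] ✓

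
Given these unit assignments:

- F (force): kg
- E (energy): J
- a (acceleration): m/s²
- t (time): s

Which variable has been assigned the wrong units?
F

The variable F (force) should have units N, not kg.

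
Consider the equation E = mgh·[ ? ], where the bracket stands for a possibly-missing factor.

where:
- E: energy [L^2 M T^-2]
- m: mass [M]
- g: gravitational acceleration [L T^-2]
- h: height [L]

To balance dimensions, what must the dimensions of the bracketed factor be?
Nothing is missing — the bracketed factor must be dimensionless.

E has dimensions [L^2 M T^-2] and mgh already has dimensions [L^2 M T^-2], so E = mgh is dimensionally complete.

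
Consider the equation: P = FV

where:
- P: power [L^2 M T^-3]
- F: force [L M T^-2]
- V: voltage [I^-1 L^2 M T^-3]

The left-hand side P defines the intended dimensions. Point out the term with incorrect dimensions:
The right-hand side term FV

P has dimensions [L^2 M T^-3], but FV has dimensions [I^-1 L^3 M^2 T^-5], so the term FV is dimensionally wrong for P.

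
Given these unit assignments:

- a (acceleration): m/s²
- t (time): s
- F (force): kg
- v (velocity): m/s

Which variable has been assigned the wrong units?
F

The variable F (force) should have units N, not kg.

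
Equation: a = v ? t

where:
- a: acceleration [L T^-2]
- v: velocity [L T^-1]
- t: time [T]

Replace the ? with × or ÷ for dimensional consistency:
division (÷): a = v ÷ t

a [L T^-2]; v [L T^-1]; t [T].
v × t → [L] ✗
v ÷ t → [L T^-2] ✓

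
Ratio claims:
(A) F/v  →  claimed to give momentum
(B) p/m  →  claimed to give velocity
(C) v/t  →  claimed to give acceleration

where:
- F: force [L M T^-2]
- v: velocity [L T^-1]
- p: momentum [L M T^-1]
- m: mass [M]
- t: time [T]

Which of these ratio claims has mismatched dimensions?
(A) F/v does not give momentum

(A) F/v: [M T^-1] ≠ momentum [L M T^-1] ✗
(B) p/m: [L T^-1] = velocity [L T^-1] ✓
(C) v/t: [L T^-2] = acceleration [L T^-2] ✓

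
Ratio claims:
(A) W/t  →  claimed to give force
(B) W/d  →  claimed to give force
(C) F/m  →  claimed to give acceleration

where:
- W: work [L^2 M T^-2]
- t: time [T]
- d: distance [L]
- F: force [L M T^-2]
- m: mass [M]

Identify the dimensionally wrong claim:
(A) W/t does not give force

(A) W/t: [L^2 M T^-3] ≠ force [L M T^-2] ✗
(B) W/d: [L M T^-2] = force [L M T^-2] ✓
(C) F/m: [L T^-2] = acceleration [L T^-2] ✓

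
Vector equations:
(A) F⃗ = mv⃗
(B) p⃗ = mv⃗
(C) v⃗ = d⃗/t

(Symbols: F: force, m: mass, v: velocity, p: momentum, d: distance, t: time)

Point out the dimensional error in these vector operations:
(A) F⃗ = mv⃗

(A) F⃗ = mv⃗: LHS [L M T^-2], RHS [L M T^-1] ✗ — mass times velocity is momentum, not force; should be ma⃗
(B) p⃗ = mv⃗: LHS [L M T^-1], RHS [L M T^-1] ✓ — mass (scalar) times velocity (vector)
(C) v⃗ = d⃗/t: LHS [L T^-1], RHS [L T^-1] ✓ — displacement (vector) divided by time (scalar)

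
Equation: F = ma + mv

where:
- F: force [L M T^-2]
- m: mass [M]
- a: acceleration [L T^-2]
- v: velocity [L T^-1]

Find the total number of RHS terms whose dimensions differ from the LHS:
1

LHS F: [L M T^-2]
- ma: [L M T^-2] ✓
- mv: [L M T^-1] ✗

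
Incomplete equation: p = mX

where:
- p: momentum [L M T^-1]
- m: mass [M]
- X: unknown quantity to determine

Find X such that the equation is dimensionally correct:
X = v (velocity), dimensions [L T^-1]

p has dimensions [L M T^-1]; the rest of the RHS (m) has dimensions [M].
So X must have dimensions [L T^-1] — X = v (velocity).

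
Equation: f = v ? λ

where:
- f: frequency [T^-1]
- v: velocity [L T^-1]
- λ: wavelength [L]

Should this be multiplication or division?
division (÷): f = v ÷ λ

f [T^-1]; v [L T^-1]; λ [L].
v × λ → [L^2 T^-1] ✗
v ÷ λ → [T^-1] ✓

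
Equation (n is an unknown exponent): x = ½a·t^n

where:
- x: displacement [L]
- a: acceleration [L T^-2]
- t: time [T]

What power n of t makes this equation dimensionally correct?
n = 2

x has dimensions [L]; t has dimensions [T].
The rest of the RHS has dimensions [L T^-2], so t^n must supply [T^2].
With n = 2: ½a·t^2 has dimensions [L], matching the LHS ✓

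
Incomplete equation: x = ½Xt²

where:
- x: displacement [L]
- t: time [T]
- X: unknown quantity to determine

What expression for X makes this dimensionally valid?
X = a (acceleration), dimensions [L T^-2]

x has dimensions [L]; the rest of the RHS (½ t²) has dimensions [T^2].
So X must have dimensions [L T^-2] — X = a (acceleration).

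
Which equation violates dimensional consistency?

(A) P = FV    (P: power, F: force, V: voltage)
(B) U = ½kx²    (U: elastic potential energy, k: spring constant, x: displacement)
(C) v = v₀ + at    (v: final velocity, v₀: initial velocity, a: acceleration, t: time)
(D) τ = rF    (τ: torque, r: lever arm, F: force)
(A) P = FV

The equation (A) P = FV is dimensionally incorrect.

LHS (P): [L^2 M T^-3]
RHS (FV): [I^-1 L^3 M^2 T^-5] ✗

The dimensions do not match. The other three equations balance.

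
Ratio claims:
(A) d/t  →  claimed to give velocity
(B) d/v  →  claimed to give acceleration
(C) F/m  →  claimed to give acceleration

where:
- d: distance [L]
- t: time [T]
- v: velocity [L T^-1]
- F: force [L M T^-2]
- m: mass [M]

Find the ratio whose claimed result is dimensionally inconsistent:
(B) d/v does not give acceleration

(A) d/t: [L T^-1] = velocity [L T^-1] ✓
(B) d/v: [T] ≠ acceleration [L T^-2] ✗
(C) F/m: [L T^-2] = acceleration [L T^-2] ✓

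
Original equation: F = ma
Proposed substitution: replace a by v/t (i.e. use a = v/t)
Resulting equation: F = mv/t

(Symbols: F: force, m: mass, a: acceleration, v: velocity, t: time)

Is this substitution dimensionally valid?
Yes

[a] = [L T^-2] and [v/t] = [L T^-2]. These match, so the substitution replaces a quantity by one of the same dimensions and the result F = mv/t has LHS [L M T^-2] vs RHS [L M T^-2] — still consistent.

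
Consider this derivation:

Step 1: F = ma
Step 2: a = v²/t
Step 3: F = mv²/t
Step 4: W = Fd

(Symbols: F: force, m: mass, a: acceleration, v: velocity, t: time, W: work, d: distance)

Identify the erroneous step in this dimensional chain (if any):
Step 2

Step 1: F = ma → LHS [L M T^-2], RHS [L M T^-2] ✓
Step 2: a = v²/t → LHS [L T^-2], RHS [L^2 T^-3] ✗

The first dimensional inconsistency appears in step 2: a = v²/t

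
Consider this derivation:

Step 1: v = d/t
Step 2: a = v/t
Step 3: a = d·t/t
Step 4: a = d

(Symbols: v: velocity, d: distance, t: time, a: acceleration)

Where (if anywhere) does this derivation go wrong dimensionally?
Step 3

Step 1: v = d/t → LHS [L T^-1], RHS [L T^-1] ✓
Step 2: a = v/t → LHS [L T^-2], RHS [L T^-2] ✓
Step 3: a = d·t/t → LHS [L T^-2], RHS [L] ✗

The first dimensional inconsistency appears in step 3: a = d·t/t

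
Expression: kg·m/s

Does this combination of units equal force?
No

The expression kg·m/s has dimensions [L M T^-1], but force has dimensions [L M T^-2].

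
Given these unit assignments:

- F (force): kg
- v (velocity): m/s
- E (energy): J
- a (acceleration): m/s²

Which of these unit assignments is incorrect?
F

The variable F (force) should have units N, not kg.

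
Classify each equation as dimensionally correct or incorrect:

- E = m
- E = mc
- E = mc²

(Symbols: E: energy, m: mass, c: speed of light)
Dimensionally correct: E = mc²
Dimensionally incorrect: E = m, E = mc
Ordered (correct first, then incorrect): E = mc², E = m, E = mc

- E = m: LHS [L^2 M T^-2], RHS [M] → incorrect ✗
- E = mc: LHS [L^2 M T^-2], RHS [L M T^-1] → incorrect ✗
- E = mc²: LHS [L^2 M T^-2], RHS [L^2 M T^-2] → correct ✓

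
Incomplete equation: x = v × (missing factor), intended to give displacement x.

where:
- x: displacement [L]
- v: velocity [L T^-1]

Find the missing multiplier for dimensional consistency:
t (time), dimensions [T]

x has dimensions [L] and v has dimensions [L T^-1].
The missing factor must have dimensions [L] / [L T^-1] = [T], i.e. time (t).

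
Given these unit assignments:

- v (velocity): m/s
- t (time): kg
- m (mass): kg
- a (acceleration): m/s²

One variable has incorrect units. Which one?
t

The variable t (time) should have units s, not kg.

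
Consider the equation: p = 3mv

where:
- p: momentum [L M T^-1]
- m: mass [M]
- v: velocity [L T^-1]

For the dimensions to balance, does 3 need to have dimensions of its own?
No

p has dimensions [L M T^-1] and mv already has dimensions [L M T^-1], so the equation balances without 3 contributing any dimensions. 3 is a pure (dimensionless) number; changing or removing it would not affect dimensional consistency.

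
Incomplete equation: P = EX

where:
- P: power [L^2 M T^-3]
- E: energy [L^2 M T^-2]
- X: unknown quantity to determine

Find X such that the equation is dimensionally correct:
X = f (inverse time / frequency (1/t)), dimensions [T^-1]

P has dimensions [L^2 M T^-3]; the rest of the RHS (E) has dimensions [L^2 M T^-2].
So X must have dimensions [T^-1] — X = f (inverse time / frequency (1/t)).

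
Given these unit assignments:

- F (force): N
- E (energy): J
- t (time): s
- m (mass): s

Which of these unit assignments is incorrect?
m

The variable m (mass) should have units kg, not s.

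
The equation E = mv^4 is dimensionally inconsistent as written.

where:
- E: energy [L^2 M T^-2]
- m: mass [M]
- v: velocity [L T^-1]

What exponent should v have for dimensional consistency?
The exponent of v should be 2: E = mv^2

The LHS E has dimensions [L^2 M T^-2]; v has dimensions [L T^-1].
As written, the RHS mv^4 (exponent 4 on v) has dimensions [L^4 M T^-4], which does not match.
With exponent 2, the RHS mv^2 has dimensions [L^2 M T^-2], matching the LHS.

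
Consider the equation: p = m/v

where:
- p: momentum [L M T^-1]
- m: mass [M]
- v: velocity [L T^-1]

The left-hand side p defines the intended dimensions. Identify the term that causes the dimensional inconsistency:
The right-hand side term m/v

p has dimensions [L M T^-1], but m/v has dimensions [L^-1 M T], so the term m/v is dimensionally wrong for p.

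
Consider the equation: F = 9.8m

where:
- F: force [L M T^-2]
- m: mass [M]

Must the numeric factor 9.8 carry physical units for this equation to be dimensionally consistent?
Yes

F has dimensions [L M T^-2], while m alone has dimensions [M]. For the equation to balance, the factor 9.8 must carry dimensions [L T^-2] — it is a dimensional constant (a numerical value of a physical quantity with its units suppressed), not a pure number.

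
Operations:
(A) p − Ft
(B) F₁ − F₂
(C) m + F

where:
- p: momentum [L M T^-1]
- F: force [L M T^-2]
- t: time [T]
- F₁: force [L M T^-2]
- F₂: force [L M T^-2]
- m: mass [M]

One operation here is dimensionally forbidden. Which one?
(C) m + F

(A) p − Ft: p [L M T^-1] and Ft [L M T^-1] — same dimensions ✓
(B) F₁ − F₂: F₁ [L M T^-2] and F₂ [L M T^-2] — same dimensions ✓
(C) m + F: m [M] and F [L M T^-2] — different dimensions cannot be added/subtracted ✗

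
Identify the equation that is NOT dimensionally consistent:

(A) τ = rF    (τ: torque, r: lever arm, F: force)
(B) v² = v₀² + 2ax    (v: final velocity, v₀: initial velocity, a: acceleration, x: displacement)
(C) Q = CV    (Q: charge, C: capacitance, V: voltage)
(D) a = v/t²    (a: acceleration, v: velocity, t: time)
(D) a = v/t²

The equation (D) a = v/t² is dimensionally incorrect.

LHS (a): [L T^-2]
RHS (v/t²): [L T^-3] ✗

The dimensions do not match. The other three equations balance.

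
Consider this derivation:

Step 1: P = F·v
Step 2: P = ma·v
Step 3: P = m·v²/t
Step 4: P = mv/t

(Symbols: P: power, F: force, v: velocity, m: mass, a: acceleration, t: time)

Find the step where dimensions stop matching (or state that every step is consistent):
Step 4

Step 1: P = F·v → LHS [L^2 M T^-3], RHS [L^2 M T^-3] ✓
Step 2: P = ma·v → LHS [L^2 M T^-3], RHS [L^2 M T^-3] ✓
Step 3: P = m·v²/t → LHS [L^2 M T^-3], RHS [L^2 M T^-3] ✓
Step 4: P = mv/t → LHS [L^2 M T^-3], RHS [L M T^-2] ✗

The first dimensional inconsistency appears in step 4: P = mv/t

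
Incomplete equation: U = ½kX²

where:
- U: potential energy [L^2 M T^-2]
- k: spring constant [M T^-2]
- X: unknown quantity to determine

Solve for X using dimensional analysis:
X = x (displacement), dimensions [L]

U has dimensions [L^2 M T^-2]; the rest of the RHS (½k) has dimensions [M T^-2].
So X² must have dimensions [L^2], i.e. X has dimensions [L] — X = x (displacement).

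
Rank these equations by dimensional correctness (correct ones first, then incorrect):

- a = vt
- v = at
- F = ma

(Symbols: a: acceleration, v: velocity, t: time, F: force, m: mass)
Dimensionally correct: v = at, F = ma
Dimensionally incorrect: a = vt
Ordered (correct first, then incorrect): v = at, F = ma, a = vt

- a = vt: LHS [L T^-2], RHS [L] → incorrect ✗
- v = at: LHS [L T^-1], RHS [L T^-1] → correct ✓
- F = ma: LHS [L M T^-2], RHS [L M T^-2] → correct ✓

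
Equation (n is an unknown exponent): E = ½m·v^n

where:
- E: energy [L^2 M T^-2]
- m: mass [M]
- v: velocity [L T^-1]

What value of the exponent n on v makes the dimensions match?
n = 2

E has dimensions [L^2 M T^-2]; v has dimensions [L T^-1].
The rest of the RHS has dimensions [M], so v^n must supply [L^2 T^-2].
With n = 2: ½m·v^2 has dimensions [L^2 M T^-2], matching the LHS ✓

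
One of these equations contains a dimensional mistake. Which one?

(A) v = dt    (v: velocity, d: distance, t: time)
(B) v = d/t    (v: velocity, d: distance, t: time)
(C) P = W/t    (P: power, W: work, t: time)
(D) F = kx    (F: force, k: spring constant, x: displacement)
(A) v = dt

The equation (A) v = dt is dimensionally incorrect.

LHS (v): [L T^-1]
RHS (dt): [L T] ✗

The dimensions do not match. The other three equations balance.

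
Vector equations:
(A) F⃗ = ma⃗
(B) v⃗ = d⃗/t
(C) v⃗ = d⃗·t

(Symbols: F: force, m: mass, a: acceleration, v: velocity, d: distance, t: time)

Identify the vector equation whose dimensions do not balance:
(C) v⃗ = d⃗·t

(A) F⃗ = ma⃗: LHS [L M T^-2], RHS [L M T^-2] ✓ — Force and acceleration are vectors, mass is a scalar
(B) v⃗ = d⃗/t: LHS [L T^-1], RHS [L T^-1] ✓ — displacement (vector) divided by time (scalar)
(C) v⃗ = d⃗·t: LHS [L T^-1], RHS [L T] ✗ — velocity is displacement per time; should be d⃗/t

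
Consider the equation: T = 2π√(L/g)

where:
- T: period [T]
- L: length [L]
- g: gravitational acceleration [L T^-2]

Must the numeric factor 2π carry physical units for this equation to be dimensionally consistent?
No

T has dimensions [T] and √(L/g) already has dimensions [T], so the equation balances without 2π contributing any dimensions. 2π is a pure (dimensionless) number; changing or removing it would not affect dimensional consistency.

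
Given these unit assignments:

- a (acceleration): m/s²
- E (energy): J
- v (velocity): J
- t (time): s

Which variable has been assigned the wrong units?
v

The variable v (velocity) should have units m/s, not J.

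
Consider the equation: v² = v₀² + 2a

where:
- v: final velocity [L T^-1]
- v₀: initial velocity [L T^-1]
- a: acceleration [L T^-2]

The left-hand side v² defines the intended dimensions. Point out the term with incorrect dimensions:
The term 2a

Checking each RHS term against the LHS:
- v₀²: [L^2 T^-2] — matches v² [L^2 T^-2] ✓
- 2a: [L T^-2] — does NOT match v² [L^2 T^-2] ✗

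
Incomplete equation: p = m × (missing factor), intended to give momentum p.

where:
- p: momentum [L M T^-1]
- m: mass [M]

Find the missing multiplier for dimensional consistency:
v (velocity), dimensions [L T^-1]

p has dimensions [L M T^-1] and m has dimensions [M].
The missing factor must have dimensions [L M T^-1] / [M] = [L T^-1], i.e. velocity (v).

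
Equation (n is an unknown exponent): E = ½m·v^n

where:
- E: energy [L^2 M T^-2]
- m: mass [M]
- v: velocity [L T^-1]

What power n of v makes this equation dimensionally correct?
n = 2

E has dimensions [L^2 M T^-2]; v has dimensions [L T^-1].
The rest of the RHS has dimensions [M], so v^n must supply [L^2 T^-2].
With n = 2: ½m·v^2 has dimensions [L^2 M T^-2], matching the LHS ✓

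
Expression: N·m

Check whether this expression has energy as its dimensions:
Yes

The expression N·m has dimensions [L^2 M T^-2], which is exactly energy [L^2 M T^-2].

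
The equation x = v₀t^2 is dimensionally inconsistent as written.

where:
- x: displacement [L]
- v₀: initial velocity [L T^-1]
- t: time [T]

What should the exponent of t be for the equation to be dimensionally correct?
The exponent of t should be 1: x = v₀t

The LHS x has dimensions [L]; t has dimensions [T].
As written, the RHS v₀t^2 (exponent 2 on t) has dimensions [L T], which does not match.
With exponent 1, the RHS v₀t has dimensions [L], matching the LHS.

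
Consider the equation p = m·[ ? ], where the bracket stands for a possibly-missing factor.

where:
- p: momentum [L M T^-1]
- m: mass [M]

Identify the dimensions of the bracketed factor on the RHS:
[L T^-1] — velocity (e.g. v)

p has dimensions [L M T^-1]; m has dimensions [M].
The bracketed factor must supply [L M T^-1] / [M] = [L T^-1].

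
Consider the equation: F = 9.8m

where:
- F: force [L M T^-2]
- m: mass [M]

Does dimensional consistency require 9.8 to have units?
Yes

F has dimensions [L M T^-2], while m alone has dimensions [M]. For the equation to balance, the factor 9.8 must carry dimensions [L T^-2] — it is a dimensional constant (a numerical value of a physical quantity with its units suppressed), not a pure number.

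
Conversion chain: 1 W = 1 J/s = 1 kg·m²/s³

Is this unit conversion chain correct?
The chain is correct (no errors).

Correct: Watt is Joule per second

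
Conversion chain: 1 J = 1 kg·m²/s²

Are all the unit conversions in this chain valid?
The chain is correct (no errors).

Correct: Joule is defined as kg·m²/s²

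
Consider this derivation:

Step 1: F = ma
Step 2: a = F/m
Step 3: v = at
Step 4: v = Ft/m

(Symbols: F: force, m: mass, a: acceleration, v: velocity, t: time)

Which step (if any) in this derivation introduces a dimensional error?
No step introduces an error — all steps are dimensionally consistent.

Step 1: F = ma → LHS [L M T^-2], RHS [L M T^-2] ✓
Step 2: a = F/m → LHS [L T^-2], RHS [L T^-2] ✓
Step 3: v = at → LHS [L T^-1], RHS [L T^-1] ✓
Step 4: v = Ft/m → LHS [L T^-1], RHS [L T^-1] ✓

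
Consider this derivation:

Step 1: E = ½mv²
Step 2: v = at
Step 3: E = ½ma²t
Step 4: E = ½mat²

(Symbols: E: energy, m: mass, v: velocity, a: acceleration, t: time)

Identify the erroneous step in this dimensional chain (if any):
Step 3

Step 1: E = ½mv² → LHS [L^2 M T^-2], RHS [L^2 M T^-2] ✓
Step 2: v = at → LHS [L T^-1], RHS [L T^-1] ✓
Step 3: E = ½ma²t → LHS [L^2 M T^-2], RHS [L^2 M T^-3] ✗

The first dimensional inconsistency appears in step 3: E = ½ma²t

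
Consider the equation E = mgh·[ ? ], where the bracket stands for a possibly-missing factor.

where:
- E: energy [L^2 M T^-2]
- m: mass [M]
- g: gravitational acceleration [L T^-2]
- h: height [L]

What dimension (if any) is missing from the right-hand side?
Nothing is missing — the bracketed factor must be dimensionless.

E has dimensions [L^2 M T^-2] and mgh already has dimensions [L^2 M T^-2], so E = mgh is dimensionally complete.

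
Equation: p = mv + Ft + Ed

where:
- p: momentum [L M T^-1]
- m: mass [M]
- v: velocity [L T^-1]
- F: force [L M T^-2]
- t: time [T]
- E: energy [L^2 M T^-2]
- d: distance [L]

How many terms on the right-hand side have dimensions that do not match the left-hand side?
1

LHS p: [L M T^-1]
- mv: [L M T^-1] ✓
- Ft: [L M T^-1] ✓
- Ed: [L^3 M T^-2] ✗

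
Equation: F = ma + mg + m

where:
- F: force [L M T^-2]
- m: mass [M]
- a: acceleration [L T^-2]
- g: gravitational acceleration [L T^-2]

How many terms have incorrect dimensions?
1

LHS F: [L M T^-2]
- ma: [L M T^-2] ✓
- mg: [L M T^-2] ✓
- m: [M] ✗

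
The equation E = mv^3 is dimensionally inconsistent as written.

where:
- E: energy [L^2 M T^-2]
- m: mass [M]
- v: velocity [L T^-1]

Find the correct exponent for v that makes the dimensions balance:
The exponent of v should be 2: E = mv^2

The LHS E has dimensions [L^2 M T^-2]; v has dimensions [L T^-1].
As written, the RHS mv^3 (exponent 3 on v) has dimensions [L^3 M T^-3], which does not match.
With exponent 2, the RHS mv^2 has dimensions [L^2 M T^-2], matching the LHS.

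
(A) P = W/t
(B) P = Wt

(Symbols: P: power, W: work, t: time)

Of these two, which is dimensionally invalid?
(B)

(A) P = W/t: LHS [L^2 M T^-3], RHS [L^2 M T^-3] ✓
(B) P = Wt: LHS [L^2 M T^-3], RHS [L^2 M T^-1] ✗

Expression (B) P = Wt is dimensionally incorrect.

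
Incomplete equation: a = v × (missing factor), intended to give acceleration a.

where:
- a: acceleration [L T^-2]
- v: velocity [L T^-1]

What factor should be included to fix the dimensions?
1/t (inverse time), dimensions [T^-1]

a has dimensions [L T^-2] and v has dimensions [L T^-1].
The missing factor must have dimensions [L T^-2] / [L T^-1] = [T^-1], i.e. inverse time (1/t).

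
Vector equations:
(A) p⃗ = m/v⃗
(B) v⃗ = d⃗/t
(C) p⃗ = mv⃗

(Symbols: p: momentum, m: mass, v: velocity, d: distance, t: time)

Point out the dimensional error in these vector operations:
(A) p⃗ = m/v⃗

(A) p⃗ = m/v⃗: LHS [L M T^-1], RHS [L^-1 M T] ✗ — momentum is mass times velocity; should be mv⃗ (and division by a vector is undefined)
(B) v⃗ = d⃗/t: LHS [L T^-1], RHS [L T^-1] ✓ — displacement (vector) divided by time (scalar)
(C) p⃗ = mv⃗: LHS [L M T^-1], RHS [L M T^-1] ✓ — mass (scalar) times velocity (vector)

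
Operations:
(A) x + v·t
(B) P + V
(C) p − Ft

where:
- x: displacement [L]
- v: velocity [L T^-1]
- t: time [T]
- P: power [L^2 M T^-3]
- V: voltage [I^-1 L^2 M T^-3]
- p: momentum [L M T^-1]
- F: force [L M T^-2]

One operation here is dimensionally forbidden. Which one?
(B) P + V

(A) x + v·t: x [L] and v·t [L] — same dimensions ✓
(B) P + V: P [L^2 M T^-3] and V [I^-1 L^2 M T^-3] — different dimensions cannot be added/subtracted ✗
(C) p − Ft: p [L M T^-1] and Ft [L M T^-1] — same dimensions ✓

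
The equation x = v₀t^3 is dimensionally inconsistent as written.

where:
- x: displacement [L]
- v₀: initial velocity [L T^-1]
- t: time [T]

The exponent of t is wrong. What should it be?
The exponent of t should be 1: x = v₀t

The LHS x has dimensions [L]; t has dimensions [T].
As written, the RHS v₀t^3 (exponent 3 on t) has dimensions [L T^2], which does not match.
With exponent 1, the RHS v₀t has dimensions [L], matching the LHS.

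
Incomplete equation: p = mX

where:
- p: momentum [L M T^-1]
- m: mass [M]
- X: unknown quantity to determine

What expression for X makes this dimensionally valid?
X = v (velocity), dimensions [L T^-1]

p has dimensions [L M T^-1]; the rest of the RHS (m) has dimensions [M].
So X must have dimensions [L T^-1] — X = v (velocity).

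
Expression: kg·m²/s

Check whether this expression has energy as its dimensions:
No

The expression kg·m²/s has dimensions [L^2 M T^-1], but energy has dimensions [L^2 M T^-2].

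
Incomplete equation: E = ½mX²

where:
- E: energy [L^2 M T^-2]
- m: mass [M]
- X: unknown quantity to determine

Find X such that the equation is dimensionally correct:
X = v (velocity), dimensions [L T^-1]

E has dimensions [L^2 M T^-2]; the rest of the RHS (½m) has dimensions [M].
So X² must have dimensions [L^2 T^-2], i.e. X has dimensions [L T^-1] — X = v (velocity).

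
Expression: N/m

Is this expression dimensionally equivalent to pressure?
No

The expression N/m has dimensions [M T^-2], but pressure has dimensions [L^-1 M T^-2].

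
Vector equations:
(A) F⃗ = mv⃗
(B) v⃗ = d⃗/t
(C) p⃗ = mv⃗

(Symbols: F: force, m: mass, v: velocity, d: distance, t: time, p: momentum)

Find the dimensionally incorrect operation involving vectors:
(A) F⃗ = mv⃗

(A) F⃗ = mv⃗: LHS [L M T^-2], RHS [L M T^-1] ✗ — mass times velocity is momentum, not force; should be ma⃗
(B) v⃗ = d⃗/t: LHS [L T^-1], RHS [L T^-1] ✓ — displacement (vector) divided by time (scalar)
(C) p⃗ = mv⃗: LHS [L M T^-1], RHS [L M T^-1] ✓ — mass (scalar) times velocity (vector)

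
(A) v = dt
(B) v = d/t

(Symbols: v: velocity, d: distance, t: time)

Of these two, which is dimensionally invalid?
(A)

(A) v = dt: LHS [L T^-1], RHS [L T] ✗
(B) v = d/t: LHS [L T^-1], RHS [L T^-1] ✓

Expression (A) v = dt is dimensionally incorrect.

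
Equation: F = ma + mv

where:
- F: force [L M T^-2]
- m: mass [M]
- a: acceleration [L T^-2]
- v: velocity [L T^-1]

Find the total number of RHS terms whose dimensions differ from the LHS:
1

LHS F: [L M T^-2]
- ma: [L M T^-2] ✓
- mv: [L M T^-1] ✗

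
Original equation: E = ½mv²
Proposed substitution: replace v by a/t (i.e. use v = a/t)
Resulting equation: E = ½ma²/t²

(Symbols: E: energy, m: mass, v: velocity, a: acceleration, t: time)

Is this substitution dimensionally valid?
No

[v] = [L T^-1] and [a/t] = [L T^-3]. These differ, so the substitution replaces a quantity by one of different dimensions and the result E = ½ma²/t² has LHS [L^2 M T^-2] vs RHS [L^2 M T^-6] — inconsistent.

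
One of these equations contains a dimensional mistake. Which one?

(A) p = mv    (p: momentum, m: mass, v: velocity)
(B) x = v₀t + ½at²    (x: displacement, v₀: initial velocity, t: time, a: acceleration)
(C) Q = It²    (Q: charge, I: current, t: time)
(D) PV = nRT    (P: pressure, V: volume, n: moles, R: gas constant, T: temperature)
(C) Q = It²

The equation (C) Q = It² is dimensionally incorrect.

LHS (Q): [I T]
RHS (It²): [I T^2] ✗

The dimensions do not match. The other three equations balance.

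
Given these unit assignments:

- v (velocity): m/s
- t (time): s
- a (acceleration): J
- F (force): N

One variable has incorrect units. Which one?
a

The variable a (acceleration) should have units m/s², not J.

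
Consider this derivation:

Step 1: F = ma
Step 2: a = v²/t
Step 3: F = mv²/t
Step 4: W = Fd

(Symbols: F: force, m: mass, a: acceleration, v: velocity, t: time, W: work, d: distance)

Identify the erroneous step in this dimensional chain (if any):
Step 2

Step 1: F = ma → LHS [L M T^-2], RHS [L M T^-2] ✓
Step 2: a = v²/t → LHS [L T^-2], RHS [L^2 T^-3] ✗

The first dimensional inconsistency appears in step 2: a = v²/t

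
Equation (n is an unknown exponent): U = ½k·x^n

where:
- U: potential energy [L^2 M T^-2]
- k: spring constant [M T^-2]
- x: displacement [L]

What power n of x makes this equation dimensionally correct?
n = 2

U has dimensions [L^2 M T^-2]; x has dimensions [L].
The rest of the RHS has dimensions [M T^-2], so x^n must supply [L^2].
With n = 2: ½k·x^2 has dimensions [L^2 M T^-2], matching the LHS ✓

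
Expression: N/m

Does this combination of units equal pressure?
No

The expression N/m has dimensions [M T^-2], but pressure has dimensions [L^-1 M T^-2].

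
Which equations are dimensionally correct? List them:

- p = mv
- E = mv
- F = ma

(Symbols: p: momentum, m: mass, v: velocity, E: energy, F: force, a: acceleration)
Dimensionally correct: p = mv, F = ma
Dimensionally incorrect: E = mv
Ordered (correct first, then incorrect): p = mv, F = ma, E = mv

- p = mv: LHS [L M T^-1], RHS [L M T^-1] → correct ✓
- E = mv: LHS [L^2 M T^-2], RHS [L M T^-1] → incorrect ✗
- F = ma: LHS [L M T^-2], RHS [L M T^-2] → correct ✓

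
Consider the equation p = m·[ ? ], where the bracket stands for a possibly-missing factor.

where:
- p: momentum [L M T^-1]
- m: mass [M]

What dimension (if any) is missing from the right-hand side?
[L T^-1] — velocity (e.g. v)

p has dimensions [L M T^-1]; m has dimensions [M].
The bracketed factor must supply [L M T^-1] / [M] = [L T^-1].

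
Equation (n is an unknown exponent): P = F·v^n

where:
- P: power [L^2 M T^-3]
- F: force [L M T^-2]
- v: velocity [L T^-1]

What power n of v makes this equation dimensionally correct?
n = 1

P has dimensions [L^2 M T^-3]; v has dimensions [L T^-1].
The rest of the RHS has dimensions [L M T^-2], so v^n must supply [L T^-1].
With n = 1: F·v^1 has dimensions [L^2 M T^-3], matching the LHS ✓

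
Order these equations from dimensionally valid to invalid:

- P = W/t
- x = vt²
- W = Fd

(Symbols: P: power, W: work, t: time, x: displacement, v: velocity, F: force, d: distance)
Dimensionally correct: P = W/t, W = Fd
Dimensionally incorrect: x = vt²
Ordered (correct first, then incorrect): P = W/t, W = Fd, x = vt²

- P = W/t: LHS [L^2 M T^-3], RHS [L^2 M T^-3] → correct ✓
- x = vt²: LHS [L], RHS [L T] → incorrect ✗
- W = Fd: LHS [L^2 M T^-2], RHS [L^2 M T^-2] → correct ✓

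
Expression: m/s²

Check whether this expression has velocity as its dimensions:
No

The expression m/s² has dimensions [L T^-2], but velocity has dimensions [L T^-1].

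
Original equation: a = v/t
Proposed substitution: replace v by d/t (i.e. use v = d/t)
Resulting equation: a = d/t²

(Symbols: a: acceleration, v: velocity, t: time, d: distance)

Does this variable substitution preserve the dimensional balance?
Yes

[v] = [L T^-1] and [d/t] = [L T^-1]. These match, so the substitution replaces a quantity by one of the same dimensions and the result a = d/t² has LHS [L T^-2] vs RHS [L T^-2] — still consistent.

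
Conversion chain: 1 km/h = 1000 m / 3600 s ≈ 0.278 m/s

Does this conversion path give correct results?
The chain is correct (no errors).

Correct: 1 km = 1000 m, 1 h = 3600 s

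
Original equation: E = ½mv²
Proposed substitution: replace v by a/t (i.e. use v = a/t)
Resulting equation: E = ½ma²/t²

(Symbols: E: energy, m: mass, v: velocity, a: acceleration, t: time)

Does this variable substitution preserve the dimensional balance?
No

[v] = [L T^-1] and [a/t] = [L T^-3]. These differ, so the substitution replaces a quantity by one of different dimensions and the result E = ½ma²/t² has LHS [L^2 M T^-2] vs RHS [L^2 M T^-6] — inconsistent.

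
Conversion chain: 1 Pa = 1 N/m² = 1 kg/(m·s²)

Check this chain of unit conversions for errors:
The chain is correct (no errors).

Correct: Pascal is Newton per square meter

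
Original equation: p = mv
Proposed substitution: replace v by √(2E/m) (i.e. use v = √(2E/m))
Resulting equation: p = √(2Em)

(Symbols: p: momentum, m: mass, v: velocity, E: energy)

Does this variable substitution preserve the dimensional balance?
Yes

[v] = [L T^-1] and [√(2E/m)] = [L T^-1]. These match, so the substitution replaces a quantity by one of the same dimensions and the result p = √(2Em) has LHS [L M T^-1] vs RHS [L M T^-1] — still consistent.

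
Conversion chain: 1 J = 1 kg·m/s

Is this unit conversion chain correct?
The chain is incorrect (it contains an error).

Incorrect: Joule is kg·m²/s², not kg·m/s (that is momentum)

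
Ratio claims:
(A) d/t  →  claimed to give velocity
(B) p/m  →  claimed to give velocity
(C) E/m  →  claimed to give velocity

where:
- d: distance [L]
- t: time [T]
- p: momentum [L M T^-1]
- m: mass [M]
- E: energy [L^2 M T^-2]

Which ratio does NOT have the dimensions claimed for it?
(C) E/m does not give velocity

(A) d/t: [L T^-1] = velocity [L T^-1] ✓
(B) p/m: [L T^-1] = velocity [L T^-1] ✓
(C) E/m: [L^2 T^-2] ≠ velocity [L T^-1] ✗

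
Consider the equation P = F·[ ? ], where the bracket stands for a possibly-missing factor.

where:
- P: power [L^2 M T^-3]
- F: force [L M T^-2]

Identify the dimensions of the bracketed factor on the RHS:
[L T^-1] — velocity (e.g. v)

P has dimensions [L^2 M T^-3]; F has dimensions [L M T^-2].
The bracketed factor must supply [L^2 M T^-3] / [L M T^-2] = [L T^-1].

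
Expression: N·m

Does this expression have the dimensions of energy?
Yes

The expression N·m has dimensions [L^2 M T^-2], which is exactly energy [L^2 M T^-2].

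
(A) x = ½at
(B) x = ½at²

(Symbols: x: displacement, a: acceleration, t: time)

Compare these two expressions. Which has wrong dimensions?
(A)

(A) x = ½at: LHS [L], RHS [L T^-1] ✗
(B) x = ½at²: LHS [L], RHS [L] ✓

Expression (A) x = ½at is dimensionally incorrect.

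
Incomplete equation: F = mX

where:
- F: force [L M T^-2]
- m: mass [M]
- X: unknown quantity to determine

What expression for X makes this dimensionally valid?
X = a (acceleration), dimensions [L T^-2]

F has dimensions [L M T^-2]; the rest of the RHS (m) has dimensions [M].
So X must have dimensions [L T^-2] — X = a (acceleration).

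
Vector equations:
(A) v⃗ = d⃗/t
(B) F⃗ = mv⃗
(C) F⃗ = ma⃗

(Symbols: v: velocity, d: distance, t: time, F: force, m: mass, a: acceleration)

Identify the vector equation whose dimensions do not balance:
(B) F⃗ = mv⃗

(A) v⃗ = d⃗/t: LHS [L T^-1], RHS [L T^-1] ✓ — displacement (vector) divided by time (scalar)
(B) F⃗ = mv⃗: LHS [L M T^-2], RHS [L M T^-1] ✗ — mass times velocity is momentum, not force; should be ma⃗
(C) F⃗ = ma⃗: LHS [L M T^-2], RHS [L M T^-2] ✓ — Force and acceleration are vectors, mass is a scalar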